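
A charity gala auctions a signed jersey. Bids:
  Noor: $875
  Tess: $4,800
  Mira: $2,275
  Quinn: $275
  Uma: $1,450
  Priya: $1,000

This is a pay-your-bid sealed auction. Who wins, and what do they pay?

Tess pays $4,800

Bids ranked: 4,800 (Tess) > 2,275 (Mira) > 1,450 (Uma) > 1,000 (Priya) > 875 (Noor) > 275 (Quinn)
Tess is highest → pays own bid, $4,800.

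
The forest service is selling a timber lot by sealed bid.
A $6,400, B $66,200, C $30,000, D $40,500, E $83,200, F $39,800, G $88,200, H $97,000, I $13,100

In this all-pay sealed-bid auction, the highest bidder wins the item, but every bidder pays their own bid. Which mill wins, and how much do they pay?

Rule: the highest bidder wins the item, but every bidder pays their own bid.
Sorting bids: 97,000 (H) > 88,200 (G) > 83,200 (E) > 66,200 (B) > 40,500 (D) > 39,800 (F) > …
H is highest and takes the item; every bidder forfeits their bid.

H pays $97,000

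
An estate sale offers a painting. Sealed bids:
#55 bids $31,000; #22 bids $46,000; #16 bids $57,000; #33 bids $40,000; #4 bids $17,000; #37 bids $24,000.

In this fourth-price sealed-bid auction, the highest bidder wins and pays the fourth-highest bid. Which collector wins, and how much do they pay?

#16 pays $31,000

Fourth-price sealed-bid auction: the highest bidder wins and pays the fourth-highest bid.
Bids ranked: 57,000 (#16) > 46,000 (#22) > 40,000 (#33) > 31,000 (#55) > 24,000 (#37) > 17,000 (#4)
#16 wins; payment is bid #4 in the ranking = $31,000.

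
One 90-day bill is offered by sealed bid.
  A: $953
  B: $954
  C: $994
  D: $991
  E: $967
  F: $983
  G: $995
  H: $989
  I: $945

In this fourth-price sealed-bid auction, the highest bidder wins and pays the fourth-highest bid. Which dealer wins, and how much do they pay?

Rule: the highest bidder wins and pays the fourth-highest bid.
Sorting bids: 995 (G) > 994 (C) > 991 (D) > 989 (H) > 983 (F) > 967 (E) > …
G is highest; pays the fourth-highest bid, $989.

G pays $989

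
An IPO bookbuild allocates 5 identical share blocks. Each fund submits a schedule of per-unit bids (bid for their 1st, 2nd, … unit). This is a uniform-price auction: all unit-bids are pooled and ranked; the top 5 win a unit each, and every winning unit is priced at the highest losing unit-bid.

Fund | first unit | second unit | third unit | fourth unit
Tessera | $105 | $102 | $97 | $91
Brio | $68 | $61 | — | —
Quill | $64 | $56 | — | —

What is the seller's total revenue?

Pooled unit-bids ranked (top 5): 105 (Tessera-1), 102 (Tessera-2), 97 (Tessera-3), 91 (Tessera-4), 68 (Brio-1)
First bid not allocated: $64.
Allocation: Brio 1, Tessera 4. Every unit priced at $64.
Revenue = 5 × 64 = $320.

Total revenue: $320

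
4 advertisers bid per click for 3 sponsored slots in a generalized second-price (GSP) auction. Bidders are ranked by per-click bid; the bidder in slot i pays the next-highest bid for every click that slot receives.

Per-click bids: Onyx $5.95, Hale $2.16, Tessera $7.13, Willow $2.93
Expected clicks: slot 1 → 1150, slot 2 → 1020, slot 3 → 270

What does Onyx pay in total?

Onyx pays $2988.60

Sorting advertisers: $7.13 (Tessera) > $5.95 (Onyx) > $2.93 (Willow) > $2.16 (Hale)
Onyx holds slot 2 → pays next bid $2.93 × 1020 clicks = $2988.60.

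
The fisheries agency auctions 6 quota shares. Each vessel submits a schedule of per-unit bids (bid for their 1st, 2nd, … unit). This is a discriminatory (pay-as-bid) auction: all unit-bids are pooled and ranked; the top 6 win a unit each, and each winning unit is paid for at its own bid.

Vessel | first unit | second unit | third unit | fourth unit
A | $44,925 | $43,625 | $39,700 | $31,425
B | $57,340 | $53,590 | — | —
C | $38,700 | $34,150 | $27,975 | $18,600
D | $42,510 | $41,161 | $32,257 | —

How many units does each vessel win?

Pooled unit-bids ranked (top 6): 57,340 (B-1), 53,590 (B-2), 44,925 (A-1), 43,625 (A-2), 42,510 (D-1), 41,161 (D-2)
Next rejected bid: $39,700 (not a price — pay-as-bid).
Allocation: A 2, B 2, D 2.

A 2, B 2, D 2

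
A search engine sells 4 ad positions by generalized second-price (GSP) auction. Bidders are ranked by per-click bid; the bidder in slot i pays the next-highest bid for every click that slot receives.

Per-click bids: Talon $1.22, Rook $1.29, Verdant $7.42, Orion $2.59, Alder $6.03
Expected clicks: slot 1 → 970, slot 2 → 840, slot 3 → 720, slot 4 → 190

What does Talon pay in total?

Ranked by bid: $7.42 (Verdant) > $6.03 (Alder) > $2.59 (Orion) > $1.29 (Rook) > $1.22 (Talon)
Talon ranks below slot 4 → no slot, pays nothing.

Talon pays $0.00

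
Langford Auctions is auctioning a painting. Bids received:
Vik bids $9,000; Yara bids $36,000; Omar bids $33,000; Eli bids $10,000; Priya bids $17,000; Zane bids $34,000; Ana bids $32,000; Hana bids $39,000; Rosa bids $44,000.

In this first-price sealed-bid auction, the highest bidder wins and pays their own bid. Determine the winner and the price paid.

Rule: the highest bidder wins and pays their own bid.
Bids ranked: 44,000 (Rosa) > 39,000 (Hana) > 36,000 (Yara) > 34,000 (Zane) > 33,000 (Omar) > 32,000 (Ana) > …
Rosa has the highest bid and pays exactly that: $44,000.

Rosa pays $44,000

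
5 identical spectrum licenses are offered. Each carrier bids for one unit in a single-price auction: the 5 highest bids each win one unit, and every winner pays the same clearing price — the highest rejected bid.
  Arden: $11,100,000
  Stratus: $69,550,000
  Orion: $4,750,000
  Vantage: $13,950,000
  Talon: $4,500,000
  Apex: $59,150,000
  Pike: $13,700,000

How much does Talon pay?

Bids ranked high→low: 69,550,000 (Stratus), 59,150,000 (Apex), 13,950,000 (Vantage), 13,700,000 (Pike), 11,100,000 (Arden), 4,750,000 (Orion), 4,500,000 (Talon)
Top 5: Stratus, Apex, Vantage, Pike, Arden.
Clearing price = highest rejected bid = $4,750,000.
Talon does not win → pays $0.

Talon pays $0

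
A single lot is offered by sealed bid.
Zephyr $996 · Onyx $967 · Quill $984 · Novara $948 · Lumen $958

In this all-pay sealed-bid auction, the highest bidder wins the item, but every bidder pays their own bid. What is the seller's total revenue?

Total revenue: $4,853

Rule: the highest bidder wins the item, but every bidder pays their own bid.
Bids ranked: 996 (Zephyr) > 984 (Quill) > 967 (Onyx) > 958 (Lumen) > 948 (Novara)
Zephyr wins with the top bid; all bids are sunk regardless.
Every bidder forfeits their bid regardless of winning.
Revenue = 996 + 967 + 984 + 948 + 958 = $4,853.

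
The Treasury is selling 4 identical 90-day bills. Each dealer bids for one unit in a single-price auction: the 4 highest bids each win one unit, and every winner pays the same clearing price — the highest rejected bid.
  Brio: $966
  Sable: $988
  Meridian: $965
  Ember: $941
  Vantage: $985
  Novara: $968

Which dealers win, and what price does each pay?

Ordering the bids: 988 (Sable), 985 (Vantage), 968 (Novara), 966 (Brio), 965 (Meridian), 941 (Ember)
The 4 highest are Sable, Vantage, Novara, Brio.
Highest unsuccessful bid: $965 → clearing price.

Sable, Vantage, Novara, Brio; each pays $965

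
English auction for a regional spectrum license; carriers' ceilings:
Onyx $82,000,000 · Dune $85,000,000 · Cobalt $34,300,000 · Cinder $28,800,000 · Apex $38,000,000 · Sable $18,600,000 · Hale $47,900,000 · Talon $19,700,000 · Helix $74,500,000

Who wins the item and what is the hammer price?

Dune wins at $82,000,000

Limits ranked: 85,000,000 (Dune) > 82,000,000 (Onyx) > 74,500,000 (Helix) > 47,900,000 (Hale) > 38,000,000 (Apex) > 34,300,000 (Cobalt) > …
Bidding ends when Onyx exits at $82,000,000; Dune takes it.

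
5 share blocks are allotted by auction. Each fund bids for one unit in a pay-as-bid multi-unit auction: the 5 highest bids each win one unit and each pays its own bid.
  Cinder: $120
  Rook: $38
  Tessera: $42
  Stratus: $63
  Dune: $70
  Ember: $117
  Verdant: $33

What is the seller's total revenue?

Total revenue: $412

Ordering the bids: 120 (Cinder), 117 (Ember), 70 (Dune), 63 (Stratus), 42 (Tessera), 38 (Rook), 33 (Verdant)
Top 5: Cinder, Ember, Dune, Stratus, Tessera.
Total revenue = 120 + 117 + 70 + 63 + 42 = $412.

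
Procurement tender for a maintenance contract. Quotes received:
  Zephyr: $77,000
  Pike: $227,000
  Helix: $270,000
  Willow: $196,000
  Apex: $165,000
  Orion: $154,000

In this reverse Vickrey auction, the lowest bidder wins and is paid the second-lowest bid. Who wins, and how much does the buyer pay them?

Reverse Vickrey auction: the lowest bidder wins and is paid the second-lowest bid.
Bids ranked: 77,000 (Zephyr) < 154,000 (Orion) < 165,000 (Apex) < 196,000 (Willow) < 227,000 (Pike) < 270,000 (Helix)
Second-price: Zephyr is paid Orion's bid of $154,000.

Zephyr is paid $154,000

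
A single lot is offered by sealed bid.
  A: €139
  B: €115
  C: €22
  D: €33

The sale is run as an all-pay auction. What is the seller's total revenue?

Bids in order: 139 (A) > 115 (B) > 33 (D) > 22 (C)
A wins with the top bid; all bids are sunk regardless.
Every bidder forfeits their bid regardless of winning.
Revenue = 139 + 115 + 22 + 33 = €309.

Total revenue: €309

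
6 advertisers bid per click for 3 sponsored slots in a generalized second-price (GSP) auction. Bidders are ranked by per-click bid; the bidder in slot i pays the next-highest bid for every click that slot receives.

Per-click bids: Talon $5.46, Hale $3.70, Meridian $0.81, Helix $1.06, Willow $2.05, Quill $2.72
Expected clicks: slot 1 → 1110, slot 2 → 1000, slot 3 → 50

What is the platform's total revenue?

Ranked by bid: $5.46 (Talon) > $3.70 (Hale) > $2.72 (Quill) > $2.05 (Willow) > …
Slot 1: Talon pays $3.70 × 1110 = $4107.00
Slot 2: Hale pays $2.72 × 1000 = $2720.00
Slot 3: Quill pays $2.05 × 50 = $102.50
Total = $6929.50

Total revenue: $6929.50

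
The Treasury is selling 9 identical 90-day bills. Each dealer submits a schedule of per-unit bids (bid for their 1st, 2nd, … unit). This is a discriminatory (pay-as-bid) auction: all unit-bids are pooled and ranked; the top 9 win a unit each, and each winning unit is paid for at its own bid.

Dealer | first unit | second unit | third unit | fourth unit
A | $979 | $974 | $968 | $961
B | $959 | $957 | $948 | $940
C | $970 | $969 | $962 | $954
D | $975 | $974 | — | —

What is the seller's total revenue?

Merging the schedules and taking the best 9: 979 (A-1), 975 (D-1), 974 (A-2), 974 (D-2), 970 (C-1), 969 (C-2), 968 (A-3), 962 (C-3), 961 (A-4)
Next rejected bid: $959 (not a price — pay-as-bid).
Each winning unit pays its own bid.
Revenue = 979 + 975 + 974 + 974 + 970 + 969 + 968 + 962 + 961 = $8,732.

Total revenue: $8,732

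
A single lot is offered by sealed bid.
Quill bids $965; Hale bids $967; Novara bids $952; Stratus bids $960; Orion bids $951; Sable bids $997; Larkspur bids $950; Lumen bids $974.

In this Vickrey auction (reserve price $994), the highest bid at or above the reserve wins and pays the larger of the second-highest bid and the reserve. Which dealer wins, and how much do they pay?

Sable pays $994

Sorting bids: 997 (Sable) > 974 (Lumen) > 967 (Hale) > 965 (Quill) > 960 (Stratus) > 952 (Novara) > …
Sable has the top bid at or above the reserve ($997).
Second-highest bid $974 is below the reserve $994, so the reserve binds → payment $994.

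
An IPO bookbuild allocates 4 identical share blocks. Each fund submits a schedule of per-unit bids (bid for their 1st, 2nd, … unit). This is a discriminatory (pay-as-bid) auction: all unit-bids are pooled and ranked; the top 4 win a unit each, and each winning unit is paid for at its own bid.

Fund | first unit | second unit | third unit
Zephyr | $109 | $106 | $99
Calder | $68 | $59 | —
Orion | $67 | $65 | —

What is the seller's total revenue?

Pooled unit-bids ranked (top 4): 109 (Zephyr-1), 106 (Zephyr-2), 99 (Zephyr-3), 68 (Calder-1)
Next rejected bid: $67 (not a price — pay-as-bid).
Each winning unit pays its own bid.
Revenue = 109 + 106 + 99 + 68 = $382.

Total revenue: $382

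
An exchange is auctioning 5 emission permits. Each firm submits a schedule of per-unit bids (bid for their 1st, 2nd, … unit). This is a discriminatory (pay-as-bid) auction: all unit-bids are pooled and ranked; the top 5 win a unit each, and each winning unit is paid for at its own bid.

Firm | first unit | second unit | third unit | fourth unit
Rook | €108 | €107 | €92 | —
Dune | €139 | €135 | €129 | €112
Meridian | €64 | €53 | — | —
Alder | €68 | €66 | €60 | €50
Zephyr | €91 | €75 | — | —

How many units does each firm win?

Pooled unit-bids ranked (top 5): 139 (Dune-1), 135 (Dune-2), 129 (Dune-3), 112 (Dune-4), 108 (Rook-1)
Next rejected bid: €107 (not a price — pay-as-bid).
Allocation: Dune 4, Rook 1.

Dune 4, Rook 1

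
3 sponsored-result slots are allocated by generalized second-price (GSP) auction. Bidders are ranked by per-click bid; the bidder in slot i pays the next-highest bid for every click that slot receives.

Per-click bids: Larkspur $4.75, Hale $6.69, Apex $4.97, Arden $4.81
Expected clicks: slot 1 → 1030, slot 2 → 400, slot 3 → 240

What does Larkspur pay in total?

Per-click bids in order: $6.69 (Hale) > $4.97 (Apex) > $4.81 (Arden) > $4.75 (Larkspur)
Larkspur ranks below slot 3 → no slot, pays nothing.

Larkspur pays $0.00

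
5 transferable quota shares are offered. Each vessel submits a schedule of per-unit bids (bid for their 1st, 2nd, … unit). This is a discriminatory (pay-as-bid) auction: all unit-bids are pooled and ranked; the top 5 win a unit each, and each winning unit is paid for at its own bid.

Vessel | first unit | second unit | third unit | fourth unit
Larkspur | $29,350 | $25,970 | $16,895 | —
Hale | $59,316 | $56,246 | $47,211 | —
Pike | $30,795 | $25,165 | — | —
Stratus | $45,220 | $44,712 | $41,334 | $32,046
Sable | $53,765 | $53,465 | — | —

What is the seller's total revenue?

Total revenue: $270,003

All unit-bids, highest first — top 5: 59,316 (Hale-1), 56,246 (Hale-2), 53,765 (Sable-1), 53,465 (Sable-2), 47,211 (Hale-3)
Next rejected bid: $45,220 (not a price — pay-as-bid).
Each winning unit pays its own bid.
Revenue = 59,316 + 56,246 + 53,765 + 53,465 + 47,211 = $270,003.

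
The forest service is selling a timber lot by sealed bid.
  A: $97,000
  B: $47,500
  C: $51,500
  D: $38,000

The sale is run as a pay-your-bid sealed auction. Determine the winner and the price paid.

A pays $97,000

Pay-your-bid sealed auction: the highest bidder wins and pays their own bid.
Sorting bids: 97,000 (A) > 51,500 (C) > 47,500 (B) > 38,000 (D)
First-price: A pays what they bid, $97,000.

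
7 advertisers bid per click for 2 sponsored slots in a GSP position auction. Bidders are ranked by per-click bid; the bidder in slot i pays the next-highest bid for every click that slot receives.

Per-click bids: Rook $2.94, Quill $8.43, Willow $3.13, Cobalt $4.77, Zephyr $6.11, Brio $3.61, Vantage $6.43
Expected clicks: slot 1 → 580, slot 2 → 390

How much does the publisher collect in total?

Total revenue: $6112.30

Per-click bids in order: $8.43 (Quill) > $6.43 (Vantage) > $6.11 (Zephyr) > …
Slot 1: Quill pays $6.43 × 580 = $3729.40
Slot 2: Vantage pays $6.11 × 390 = $2382.90
Total = $6112.30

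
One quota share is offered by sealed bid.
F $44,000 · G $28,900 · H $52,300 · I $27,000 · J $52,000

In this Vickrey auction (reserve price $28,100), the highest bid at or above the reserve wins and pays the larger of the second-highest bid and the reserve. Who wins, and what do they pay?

H pays $52,000

Vickrey auction (reserve price $28,100): the highest bid at or above the reserve wins and pays the larger of the second-highest bid and the reserve.
Bids ranked: 52,300 (H) > 52,000 (J) > 44,000 (F) > 28,900 (G) > 27,000 (I)
H has the top bid at or above the reserve ($52,300).
max(second-highest $52,000, reserve $28,100) = $52,000; the reserve does not bind.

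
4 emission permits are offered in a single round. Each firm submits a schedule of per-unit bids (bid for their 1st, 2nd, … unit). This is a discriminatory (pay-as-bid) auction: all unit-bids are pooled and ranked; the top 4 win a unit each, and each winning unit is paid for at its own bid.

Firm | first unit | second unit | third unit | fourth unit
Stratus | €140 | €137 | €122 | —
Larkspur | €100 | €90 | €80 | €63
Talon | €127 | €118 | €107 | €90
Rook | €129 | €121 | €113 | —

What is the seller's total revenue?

All unit-bids, highest first — top 4: 140 (Stratus-1), 137 (Stratus-2), 129 (Rook-1), 127 (Talon-1)
Next rejected bid: €122 (not a price — pay-as-bid).
Each winning unit pays its own bid.
Revenue = 140 + 137 + 129 + 127 = €533.

Total revenue: €533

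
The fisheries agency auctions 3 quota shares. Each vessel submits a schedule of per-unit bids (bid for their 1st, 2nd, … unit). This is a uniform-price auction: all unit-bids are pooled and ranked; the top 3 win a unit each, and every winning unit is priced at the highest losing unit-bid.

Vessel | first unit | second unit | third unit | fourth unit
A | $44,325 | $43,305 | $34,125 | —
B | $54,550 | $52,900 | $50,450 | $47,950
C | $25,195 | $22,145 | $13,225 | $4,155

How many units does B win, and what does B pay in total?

B: 3 units, pays $143,850

Merging the schedules and taking the best 3: 54,550 (B-1), 52,900 (B-2), 50,450 (B-3)
The (k+1)-th unit-bid is $47,950.
B wins 3 unit(s) at $47,950 each.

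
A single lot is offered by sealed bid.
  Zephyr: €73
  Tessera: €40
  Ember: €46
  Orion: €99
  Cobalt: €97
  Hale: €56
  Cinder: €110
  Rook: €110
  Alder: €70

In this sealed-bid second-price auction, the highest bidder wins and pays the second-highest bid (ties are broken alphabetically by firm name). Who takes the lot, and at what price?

Sealed-bid second-price auction: the highest bidder wins and pays the second-highest bid.
Bids in order: 110 (Cinder) > 110 (Rook) > 99 (Orion) > 97 (Cobalt) > 73 (Zephyr) > 70 (Alder) > …
Cinder and Rook tie at €110; tie-break gives it to Cinder.
Second-price: Cinder pays Rook's bid of €110.

Cinder pays €110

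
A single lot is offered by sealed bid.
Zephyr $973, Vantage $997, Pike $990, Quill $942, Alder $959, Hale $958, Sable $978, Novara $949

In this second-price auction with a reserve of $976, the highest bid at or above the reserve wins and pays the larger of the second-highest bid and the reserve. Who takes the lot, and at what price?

Bids ranked: 997 (Vantage) > 990 (Pike) > 978 (Sable) > 973 (Zephyr) > 959 (Alder) > 958 (Hale) > …
Highest eligible bid: Vantage at $997.
max(second-highest $990, reserve $976) = $990; the reserve does not bind.

Vantage pays $990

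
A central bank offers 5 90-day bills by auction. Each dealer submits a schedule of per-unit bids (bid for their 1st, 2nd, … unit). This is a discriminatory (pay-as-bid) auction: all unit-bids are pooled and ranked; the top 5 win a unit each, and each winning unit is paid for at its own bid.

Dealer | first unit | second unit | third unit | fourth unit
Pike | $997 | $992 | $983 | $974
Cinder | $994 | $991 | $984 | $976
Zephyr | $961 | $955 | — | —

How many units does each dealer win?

All unit-bids, highest first — top 5: 997 (Pike-1), 994 (Cinder-1), 992 (Pike-2), 991 (Cinder-2), 984 (Cinder-3)
Next rejected bid: $983 (not a price — pay-as-bid).
Allocation: Cinder 3, Pike 2.

Cinder 3, Pike 2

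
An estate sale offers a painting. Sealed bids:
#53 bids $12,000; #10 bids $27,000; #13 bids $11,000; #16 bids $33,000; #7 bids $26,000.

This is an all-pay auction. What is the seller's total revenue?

Total revenue: $109,000

Bids ranked: 33,000 (#16) > 27,000 (#10) > 26,000 (#7) > 12,000 (#53) > 11,000 (#13)
#16 wins with the top bid; all bids are sunk regardless.
Every bidder forfeits their bid regardless of winning.
Revenue = 12,000 + 27,000 + 11,000 + 33,000 + 26,000 = $109,000.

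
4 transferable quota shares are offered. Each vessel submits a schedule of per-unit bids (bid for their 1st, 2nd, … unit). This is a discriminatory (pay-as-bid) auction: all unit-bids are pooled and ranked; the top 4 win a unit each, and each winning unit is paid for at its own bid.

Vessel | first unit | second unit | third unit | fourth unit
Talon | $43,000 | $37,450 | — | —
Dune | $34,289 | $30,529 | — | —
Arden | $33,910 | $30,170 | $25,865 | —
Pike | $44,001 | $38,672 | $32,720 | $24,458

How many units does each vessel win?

Pike 2, Talon 2

All unit-bids, highest first — top 4: 44,001 (Pike-1), 43,000 (Talon-1), 38,672 (Pike-2), 37,450 (Talon-2)
Next rejected bid: $34,289 (not a price — pay-as-bid).
Allocation: Pike 2, Talon 2.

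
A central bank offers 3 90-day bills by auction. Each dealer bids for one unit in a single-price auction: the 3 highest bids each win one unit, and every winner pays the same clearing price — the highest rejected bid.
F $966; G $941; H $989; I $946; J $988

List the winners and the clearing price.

H, J, F; each pays $946

Ordering the bids: 989 (H), 988 (J), 966 (F), 946 (I), 941 (G)
Top 3: H, J, F.
First losing bid is I's $946, which sets the uniform price.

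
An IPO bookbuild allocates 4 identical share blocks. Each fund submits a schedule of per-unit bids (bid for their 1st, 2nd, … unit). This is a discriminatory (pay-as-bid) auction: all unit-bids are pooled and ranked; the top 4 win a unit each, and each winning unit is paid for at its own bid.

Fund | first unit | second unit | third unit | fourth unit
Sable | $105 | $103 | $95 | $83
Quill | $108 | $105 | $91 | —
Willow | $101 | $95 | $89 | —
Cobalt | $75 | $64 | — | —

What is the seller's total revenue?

Total revenue: $421

All unit-bids, highest first — top 4: 108 (Quill-1), 105 (Sable-1), 105 (Quill-2), 103 (Sable-2)
Next rejected bid: $101 (not a price — pay-as-bid).
Each winning unit pays its own bid.
Revenue = 108 + 105 + 105 + 103 = $421.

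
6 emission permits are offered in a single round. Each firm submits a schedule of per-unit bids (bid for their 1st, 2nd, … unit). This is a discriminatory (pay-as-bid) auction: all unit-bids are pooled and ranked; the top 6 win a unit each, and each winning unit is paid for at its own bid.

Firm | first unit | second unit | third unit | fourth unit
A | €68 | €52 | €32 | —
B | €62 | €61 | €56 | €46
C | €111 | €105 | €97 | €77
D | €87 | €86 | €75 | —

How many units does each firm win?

C 4, D 2

All unit-bids, highest first — top 6: 111 (C-1), 105 (C-2), 97 (C-3), 87 (D-1), 86 (D-2), 77 (C-4)
Next rejected bid: €75 (not a price — pay-as-bid).
Allocation: C 4, D 2.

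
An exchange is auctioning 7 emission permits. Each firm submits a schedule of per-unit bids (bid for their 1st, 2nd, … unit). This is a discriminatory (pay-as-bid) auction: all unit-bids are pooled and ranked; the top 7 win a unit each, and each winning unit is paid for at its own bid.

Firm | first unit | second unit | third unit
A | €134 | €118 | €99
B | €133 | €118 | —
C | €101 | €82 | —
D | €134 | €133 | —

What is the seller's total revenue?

Total revenue: €871

All unit-bids, highest first — top 7: 134 (A-1), 134 (D-1), 133 (B-1), 133 (D-2), 118 (A-2), 118 (B-2), 101 (C-1)
Next rejected bid: €99 (not a price — pay-as-bid).
Each winning unit pays its own bid.
Revenue = 134 + 134 + 133 + 133 + 118 + 118 + 101 = €871.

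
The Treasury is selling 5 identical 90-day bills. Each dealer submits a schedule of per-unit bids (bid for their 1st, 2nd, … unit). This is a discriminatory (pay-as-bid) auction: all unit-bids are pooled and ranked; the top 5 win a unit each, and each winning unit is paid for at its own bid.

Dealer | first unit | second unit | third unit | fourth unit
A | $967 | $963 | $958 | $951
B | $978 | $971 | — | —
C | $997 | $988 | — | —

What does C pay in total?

Pooled unit-bids ranked (top 5): 997 (C-1), 988 (C-2), 978 (B-1), 971 (B-2), 967 (A-1)
Next rejected bid: $963 (not a price — pay-as-bid).
C's winning unit-bids: 997 + 988 = $1,985.

C pays $1,985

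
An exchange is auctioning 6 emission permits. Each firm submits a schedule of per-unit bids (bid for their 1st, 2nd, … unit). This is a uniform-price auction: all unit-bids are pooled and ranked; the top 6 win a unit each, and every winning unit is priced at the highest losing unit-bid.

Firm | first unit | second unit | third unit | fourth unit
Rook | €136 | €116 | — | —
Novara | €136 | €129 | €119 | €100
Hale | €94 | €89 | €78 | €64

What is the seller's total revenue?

Total revenue: €564

Merging the schedules and taking the best 6: 136 (Rook-1), 136 (Novara-1), 129 (Novara-2), 119 (Novara-3), 116 (Rook-2), 100 (Novara-4)
Highest rejected unit-bid = €94.
Allocation: Novara 4, Rook 2. Every unit priced at €94.
Revenue = 6 × 94 = €564.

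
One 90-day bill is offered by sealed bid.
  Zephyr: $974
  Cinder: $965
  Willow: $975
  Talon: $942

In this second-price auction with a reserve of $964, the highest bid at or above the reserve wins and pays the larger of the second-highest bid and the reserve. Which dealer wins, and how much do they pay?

Willow pays $974

Bids ranked: 975 (Willow) > 974 (Zephyr) > 965 (Cinder) > 942 (Talon)
Willow has the top bid at or above the reserve ($975).
max(second-highest $974, reserve $964) = $974; the reserve does not bind.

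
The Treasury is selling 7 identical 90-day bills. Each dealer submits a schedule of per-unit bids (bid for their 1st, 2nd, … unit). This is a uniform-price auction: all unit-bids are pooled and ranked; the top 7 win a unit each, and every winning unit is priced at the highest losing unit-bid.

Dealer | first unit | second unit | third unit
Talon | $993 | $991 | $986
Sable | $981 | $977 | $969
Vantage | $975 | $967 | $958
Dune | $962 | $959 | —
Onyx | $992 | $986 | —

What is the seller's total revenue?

Total revenue: $6,825

All unit-bids, highest first — top 7: 993 (Talon-1), 992 (Onyx-1), 991 (Talon-2), 986 (Talon-3), 986 (Onyx-2), 981 (Sable-1), 977 (Sable-2)
First bid not allocated: $975.
Allocation: Onyx 2, Sable 2, Talon 3. Every unit priced at $975.
Revenue = 7 × 975 = $6,825.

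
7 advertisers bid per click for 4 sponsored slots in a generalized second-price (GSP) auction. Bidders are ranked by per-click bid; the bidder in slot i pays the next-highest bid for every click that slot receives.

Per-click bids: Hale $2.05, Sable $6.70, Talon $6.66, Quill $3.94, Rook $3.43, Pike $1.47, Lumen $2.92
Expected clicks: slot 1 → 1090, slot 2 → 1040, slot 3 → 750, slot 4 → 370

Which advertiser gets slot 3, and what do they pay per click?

Quill; $3.43 per click

Sorting advertisers: $6.70 (Sable) > $6.66 (Talon) > $3.94 (Quill) > $3.43 (Rook) > $2.92 (Lumen) > …
Slot 3 goes to the third-ranked bidder, Quill, who pays the next bid down: $3.43/click.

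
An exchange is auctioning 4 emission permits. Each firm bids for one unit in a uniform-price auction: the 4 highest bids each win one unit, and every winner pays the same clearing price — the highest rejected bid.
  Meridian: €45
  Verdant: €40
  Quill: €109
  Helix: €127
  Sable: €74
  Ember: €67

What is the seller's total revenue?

Total revenue: €180

Ordering the bids: 127 (Helix), 109 (Quill), 74 (Sable), 67 (Ember), 45 (Meridian), 40 (Verdant)
Top 4: Helix, Quill, Sable, Ember.
Clearing price = highest rejected bid = €45.
Total revenue = 4 × €45 = €180.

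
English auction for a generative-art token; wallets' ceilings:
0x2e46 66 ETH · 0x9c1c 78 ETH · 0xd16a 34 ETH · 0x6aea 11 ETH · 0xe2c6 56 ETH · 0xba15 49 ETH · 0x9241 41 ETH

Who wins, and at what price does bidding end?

0x9c1c wins at 66 ETH

Limits ranked: 78 (0x9c1c) > 66 (0x2e46) > 56 (0xe2c6) > 49 (0xba15) > 41 (0x9241) > 34 (0xd16a) > …
0x2e46 is the last rival to drop out, at 66 ETH; 0x9c1c remains and wins at that price.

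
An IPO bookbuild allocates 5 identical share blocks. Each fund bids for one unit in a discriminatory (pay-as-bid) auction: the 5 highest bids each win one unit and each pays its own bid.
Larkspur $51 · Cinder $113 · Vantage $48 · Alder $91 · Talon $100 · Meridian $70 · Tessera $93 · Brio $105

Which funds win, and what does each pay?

Ordering the bids: 113 (Cinder), 105 (Brio), 100 (Talon), 93 (Tessera), 91 (Alder), 70 (Meridian), 51 (Larkspur), …
Winners (5 units): Cinder, Brio, Talon, Tessera, Alder.
Each winner pays its own bid: Cinder $113, Brio $105, Talon $100, Tessera $93, Alder $91.

Cinder $113, Brio $105, Talon $100, Tessera $93, Alder $91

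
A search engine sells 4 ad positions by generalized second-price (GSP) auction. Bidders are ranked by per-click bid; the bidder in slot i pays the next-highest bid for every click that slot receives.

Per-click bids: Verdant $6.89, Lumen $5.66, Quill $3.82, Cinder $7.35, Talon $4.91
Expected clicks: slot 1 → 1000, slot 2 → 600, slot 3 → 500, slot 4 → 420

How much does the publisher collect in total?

Sorting advertisers: $7.35 (Cinder) > $6.89 (Verdant) > $5.66 (Lumen) > $4.91 (Talon) > $3.82 (Quill)
Slot 1: Cinder pays $6.89 × 1000 = $6890.00
Slot 2: Verdant pays $5.66 × 600 = $3396.00
Slot 3: Lumen pays $4.91 × 500 = $2455.00
Slot 4: Talon pays $3.82 × 420 = $1604.40
Total = $14345.40

Total revenue: $14345.40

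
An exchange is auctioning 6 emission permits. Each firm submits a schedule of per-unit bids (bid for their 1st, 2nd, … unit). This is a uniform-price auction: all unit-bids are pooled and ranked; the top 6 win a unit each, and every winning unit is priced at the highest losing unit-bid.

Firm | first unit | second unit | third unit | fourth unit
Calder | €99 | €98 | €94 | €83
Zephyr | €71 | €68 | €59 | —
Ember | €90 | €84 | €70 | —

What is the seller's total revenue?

Total revenue: €426

Pooled unit-bids ranked (top 6): 99 (Calder-1), 98 (Calder-2), 94 (Calder-3), 90 (Ember-1), 84 (Ember-2), 83 (Calder-4)
Highest rejected unit-bid = €71.
Allocation: Calder 4, Ember 2. Every unit priced at €71.
Revenue = 6 × 71 = €426.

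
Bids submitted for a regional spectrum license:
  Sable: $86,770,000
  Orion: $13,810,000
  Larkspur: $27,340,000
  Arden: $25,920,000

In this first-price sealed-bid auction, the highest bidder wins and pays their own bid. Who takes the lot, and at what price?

Sable pays $86,770,000

Bids in order: 86,770,000 (Sable) > 27,340,000 (Larkspur) > 25,920,000 (Arden) > 13,810,000 (Orion)
First-price: Sable pays what they bid, $86,770,000.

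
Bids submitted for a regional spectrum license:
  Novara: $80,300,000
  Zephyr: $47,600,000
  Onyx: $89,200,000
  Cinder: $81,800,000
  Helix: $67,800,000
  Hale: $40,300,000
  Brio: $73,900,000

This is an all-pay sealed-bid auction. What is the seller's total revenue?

Rule: the highest bidder wins the item, but every bidder pays their own bid.
Bids in order: 89,200,000 (Onyx) > 81,800,000 (Cinder) > 80,300,000 (Novara) > 73,900,000 (Brio) > 67,800,000 (Helix) > 47,600,000 (Zephyr) > …
Onyx wins with the top bid; all bids are sunk regardless.
Every bidder forfeits their bid regardless of winning.
Revenue = 80,300,000 + 47,600,000 + 89,200,000 + 81,800,000 + 67,800,000 + 40,300,000 + 73,900,000 = $480,900,000.

Total revenue: $480,900,000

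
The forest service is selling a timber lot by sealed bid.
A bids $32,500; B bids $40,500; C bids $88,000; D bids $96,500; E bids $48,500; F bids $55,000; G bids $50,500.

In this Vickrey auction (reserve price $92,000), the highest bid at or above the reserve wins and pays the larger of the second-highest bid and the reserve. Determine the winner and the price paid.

Bids in order: 96,500 (D) > 88,000 (C) > 55,000 (F) > 50,500 (G) > 48,500 (E) > 40,500 (B) > …
Highest eligible bid: D at $96,500.
max(second-highest $88,000, reserve $92,000) = $92,000.

D pays $92,000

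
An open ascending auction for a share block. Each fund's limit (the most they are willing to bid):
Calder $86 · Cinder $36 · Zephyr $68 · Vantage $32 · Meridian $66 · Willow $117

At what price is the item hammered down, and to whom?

Limits in order: 117 (Willow) > 86 (Calder) > 68 (Zephyr) > 66 (Meridian) > 36 (Cinder) > 32 (Vantage)
Bidding ends when Calder exits at $86; Willow takes it.

Willow wins at $86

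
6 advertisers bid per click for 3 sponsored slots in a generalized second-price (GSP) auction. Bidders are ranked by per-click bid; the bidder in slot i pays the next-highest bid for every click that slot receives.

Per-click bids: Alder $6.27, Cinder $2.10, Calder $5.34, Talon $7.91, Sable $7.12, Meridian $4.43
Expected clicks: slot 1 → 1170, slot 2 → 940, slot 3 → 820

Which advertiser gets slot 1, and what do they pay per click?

Talon; $7.12 per click

Sorting advertisers: $7.91 (Talon) > $7.12 (Sable) > $6.27 (Alder) > $5.34 (Calder) > …
Slot 1 goes to the first-ranked bidder, Talon, who pays the next bid down: $7.12/click.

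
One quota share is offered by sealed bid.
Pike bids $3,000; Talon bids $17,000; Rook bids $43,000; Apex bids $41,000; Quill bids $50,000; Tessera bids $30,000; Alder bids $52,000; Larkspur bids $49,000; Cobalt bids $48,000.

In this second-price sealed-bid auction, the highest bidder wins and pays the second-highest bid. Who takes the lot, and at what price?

Alder pays $50,000

Bids ranked: 52,000 (Alder) > 50,000 (Quill) > 49,000 (Larkspur) > 48,000 (Cobalt) > 43,000 (Rook) > 41,000 (Apex) > …
Alder wins with the highest bid; price is set by the runner-up at $50,000.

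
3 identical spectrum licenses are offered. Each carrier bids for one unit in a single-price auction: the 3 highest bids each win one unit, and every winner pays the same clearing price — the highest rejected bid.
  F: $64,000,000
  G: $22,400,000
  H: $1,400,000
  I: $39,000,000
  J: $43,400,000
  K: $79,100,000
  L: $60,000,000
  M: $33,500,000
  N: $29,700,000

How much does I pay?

Bids ranked high→low: 79,100,000 (K), 64,000,000 (F), 60,000,000 (L), 43,400,000 (J), 39,000,000 (I), …
Winners (3 units): K, F, L.
Highest unsuccessful bid: $43,400,000 → clearing price.
I does not win → pays $0.

I pays $0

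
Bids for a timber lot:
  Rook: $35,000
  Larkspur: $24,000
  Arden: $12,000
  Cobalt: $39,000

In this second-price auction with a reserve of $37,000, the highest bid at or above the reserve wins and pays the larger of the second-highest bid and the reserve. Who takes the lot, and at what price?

Bids in order: 39,000 (Cobalt) > 35,000 (Rook) > 24,000 (Larkspur) > 12,000 (Arden)
Cobalt has the top bid at or above the reserve ($39,000).
Second-highest bid $35,000 is below the reserve $37,000, so the reserve binds → payment $37,000.

Cobalt pays $37,000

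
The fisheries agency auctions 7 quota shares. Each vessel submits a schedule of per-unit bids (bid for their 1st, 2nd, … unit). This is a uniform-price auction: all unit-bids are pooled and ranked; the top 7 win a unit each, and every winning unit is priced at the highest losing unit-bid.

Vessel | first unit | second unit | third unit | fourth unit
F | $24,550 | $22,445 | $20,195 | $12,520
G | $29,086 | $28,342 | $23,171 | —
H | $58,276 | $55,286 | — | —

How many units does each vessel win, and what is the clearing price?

F 2, G 3, H 2; clearing price $20,195

Merging the schedules and taking the best 7: 58,276 (H-1), 55,286 (H-2), 29,086 (G-1), 28,342 (G-2), 24,550 (F-1), 23,171 (G-3), 22,445 (F-2)
First bid not allocated: $20,195.
Allocation: F 2, G 3, H 2.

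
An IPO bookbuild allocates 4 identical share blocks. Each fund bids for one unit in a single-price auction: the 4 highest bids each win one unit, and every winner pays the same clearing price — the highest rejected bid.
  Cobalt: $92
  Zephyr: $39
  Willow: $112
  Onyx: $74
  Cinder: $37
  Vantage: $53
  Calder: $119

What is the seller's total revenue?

Ordering the bids: 119 (Calder), 112 (Willow), 92 (Cobalt), 74 (Onyx), 53 (Vantage), 39 (Zephyr), …
Winners (4 units): Calder, Willow, Cobalt, Onyx.
Clearing price = highest rejected bid = $53.
Total revenue = 4 × $53 = $212.

Total revenue: $212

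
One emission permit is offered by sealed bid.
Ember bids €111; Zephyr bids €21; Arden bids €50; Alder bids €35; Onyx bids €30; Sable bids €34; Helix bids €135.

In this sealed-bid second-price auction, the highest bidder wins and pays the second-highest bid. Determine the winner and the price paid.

Sealed-bid second-price auction: the highest bidder wins and pays the second-highest bid.
Sorting bids: 135 (Helix) > 111 (Ember) > 50 (Arden) > 35 (Alder) > 34 (Sable) > 30 (Onyx) > …
Helix wins with the highest bid; price is set by the runner-up at €111.

Helix pays €111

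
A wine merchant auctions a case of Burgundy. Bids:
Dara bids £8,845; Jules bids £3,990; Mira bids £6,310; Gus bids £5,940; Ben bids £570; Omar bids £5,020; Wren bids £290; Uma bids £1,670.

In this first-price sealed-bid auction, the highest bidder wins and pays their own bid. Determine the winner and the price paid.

Dara pays £8,845

Bids ranked: 8,845 (Dara) > 6,310 (Mira) > 5,940 (Gus) > 5,020 (Omar) > 3,990 (Jules) > 1,670 (Uma) > …
Dara has the highest bid and pays exactly that: £8,845.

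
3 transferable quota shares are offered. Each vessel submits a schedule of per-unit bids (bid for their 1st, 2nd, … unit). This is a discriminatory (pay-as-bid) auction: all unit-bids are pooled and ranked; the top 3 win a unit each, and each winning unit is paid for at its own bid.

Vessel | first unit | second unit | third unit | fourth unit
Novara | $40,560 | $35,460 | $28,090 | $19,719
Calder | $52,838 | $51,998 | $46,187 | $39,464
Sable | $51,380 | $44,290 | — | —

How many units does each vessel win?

Pooled unit-bids ranked (top 3): 52,838 (Calder-1), 51,998 (Calder-2), 51,380 (Sable-1)
Next rejected bid: $46,187 (not a price — pay-as-bid).
Allocation: Calder 2, Sable 1.

Calder 2, Sable 1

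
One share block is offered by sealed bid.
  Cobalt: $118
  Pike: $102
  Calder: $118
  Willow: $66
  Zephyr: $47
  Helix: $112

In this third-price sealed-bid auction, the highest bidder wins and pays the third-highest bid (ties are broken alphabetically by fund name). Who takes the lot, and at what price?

Calder pays $112

Rule: the highest bidder wins and pays the third-highest bid.
Bids in order: 118 (Calder) > 118 (Cobalt) > 112 (Helix) > 102 (Pike) > 66 (Willow) > 47 (Zephyr)
Tie at $118 → Calder wins by tie-break.
Calder wins; payment is bid #3 in the ranking = $112.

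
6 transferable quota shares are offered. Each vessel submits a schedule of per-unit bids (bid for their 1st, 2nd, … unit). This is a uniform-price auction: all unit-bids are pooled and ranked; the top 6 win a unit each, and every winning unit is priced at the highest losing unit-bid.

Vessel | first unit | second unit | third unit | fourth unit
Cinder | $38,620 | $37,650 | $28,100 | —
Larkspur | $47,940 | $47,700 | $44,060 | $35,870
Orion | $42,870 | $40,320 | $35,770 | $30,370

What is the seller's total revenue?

Total revenue: $225,900

Pooled unit-bids ranked (top 6): 47,940 (Larkspur-1), 47,700 (Larkspur-2), 44,060 (Larkspur-3), 42,870 (Orion-1), 40,320 (Orion-2), 38,620 (Cinder-1)
Highest rejected unit-bid = $37,650.
Allocation: Cinder 1, Larkspur 3, Orion 2. Every unit priced at $37,650.
Revenue = 6 × 37,650 = $225,900.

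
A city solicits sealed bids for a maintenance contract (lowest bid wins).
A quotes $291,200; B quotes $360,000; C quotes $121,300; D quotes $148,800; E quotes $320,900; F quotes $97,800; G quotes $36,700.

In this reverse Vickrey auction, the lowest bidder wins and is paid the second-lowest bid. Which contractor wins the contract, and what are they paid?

G is paid $97,800

Sorting bids: 36,700 (G) < 97,800 (F) < 121,300 (C) < 148,800 (D) < 291,200 (A) < 320,900 (E) < …
Second-price: G is paid F's bid of $97,800.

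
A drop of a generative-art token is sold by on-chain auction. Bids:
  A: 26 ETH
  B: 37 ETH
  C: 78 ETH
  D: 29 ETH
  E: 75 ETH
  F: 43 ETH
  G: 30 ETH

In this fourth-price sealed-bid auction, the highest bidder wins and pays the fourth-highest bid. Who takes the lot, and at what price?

C pays 37 ETH

Fourth-price sealed-bid auction: the highest bidder wins and pays the fourth-highest bid.
Bids ranked: 78 (C) > 75 (E) > 43 (F) > 37 (B) > 30 (G) > 29 (D) > …
C is highest; pays the fourth-highest bid, 37 ETH.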